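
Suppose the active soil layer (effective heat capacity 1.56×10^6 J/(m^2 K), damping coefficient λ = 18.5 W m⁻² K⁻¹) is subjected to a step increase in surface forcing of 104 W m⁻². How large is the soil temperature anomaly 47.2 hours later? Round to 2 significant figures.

4.9 K

Areal heat capacity C = 1.56×10^6 J/(m^2 K) (given).
τ = C / λ = 1.56×10^6 / 18.5 = 84300 s.
Equilibrium anomaly ΔT_eq = F / λ = 104 / 18.5 = 5.62 K.
t = 47.2 hours = 1.70×10^5 s, so t/τ = 2.02.
ΔT(t) = ΔT_eq (1 − e^(−t/τ)) = 5.62 × (1 − e^−2.02) = 4.87 K.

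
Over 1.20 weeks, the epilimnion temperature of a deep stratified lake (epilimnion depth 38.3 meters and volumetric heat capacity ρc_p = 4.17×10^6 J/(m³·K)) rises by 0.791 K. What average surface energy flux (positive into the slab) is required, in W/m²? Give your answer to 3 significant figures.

174

Areal heat capacity C = ρc_p × D = 4.17×10^6 × 38.3 = 1.60×10^8 J/(m²·K).
Required heat per unit area: Q = C ΔT = 1.60×10^8 × 0.791 = 1.26×10^8 J/m².
Flux F = Q / Δt = 1.26×10^8 / 7.26×10^5 s = 174 W/m².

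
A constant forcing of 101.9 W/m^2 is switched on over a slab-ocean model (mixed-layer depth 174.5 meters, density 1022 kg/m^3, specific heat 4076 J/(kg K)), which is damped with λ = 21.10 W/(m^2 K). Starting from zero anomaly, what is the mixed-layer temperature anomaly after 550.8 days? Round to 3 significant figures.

Areal heat capacity C = ρ c_p D = 1022 × 4076 × 174.5 = 7.27×10^8 J/(m²·K).
τ = C / λ = 7.27×10^8 / 21.10 = 3.45×10^7 s.
Equilibrium anomaly ΔT_eq = F / λ = 101.9 / 21.10 = 4.83 K.
t = 550.8 days = 4.76×10^7 s, so t/τ = 1.38.
ΔT(t) = ΔT_eq (1 − e^(−t/τ)) = 4.83 × (1 − e^−1.38) = 3.62 K.

3.62 K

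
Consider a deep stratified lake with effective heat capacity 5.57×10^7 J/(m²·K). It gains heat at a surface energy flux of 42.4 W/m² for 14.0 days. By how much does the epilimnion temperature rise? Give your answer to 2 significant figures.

Areal heat capacity C = 5.57×10^7 J/(m²·K) (given).
Net heat input Q = F Δt = 42.4 × (14.0 days × 86400 s/day) = 5.13×10^7 J/m².
ΔT = Q / C = 5.13×10^7 / 5.57×10^7 = 0.921 K.

0.92 K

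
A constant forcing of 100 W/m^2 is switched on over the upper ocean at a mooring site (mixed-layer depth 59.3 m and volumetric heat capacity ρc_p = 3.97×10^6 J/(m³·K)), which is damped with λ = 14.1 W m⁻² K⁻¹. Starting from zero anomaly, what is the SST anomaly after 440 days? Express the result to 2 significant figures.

6.4 K

Areal heat capacity C = ρc_p × D = 3.97×10^6 × 59.3 = 2.35×10^8 J/(m^2 K).
τ = C / λ = 2.35×10^8 / 14.1 = 1.67×10^7 s.
Equilibrium anomaly ΔT_eq = F / λ = 100 / 14.1 = 7.09 K.
t = 440 days = 3.80×10^7 s, so t/τ = 2.28.
ΔT(t) = ΔT_eq (1 − e^(−t/τ)) = 7.09 × (1 − e^−2.28) = 6.36 K.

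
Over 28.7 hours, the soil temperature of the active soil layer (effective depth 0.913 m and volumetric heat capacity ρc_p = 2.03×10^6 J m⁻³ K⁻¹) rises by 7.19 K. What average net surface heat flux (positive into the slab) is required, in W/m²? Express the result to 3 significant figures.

129

Areal heat capacity C = ρc_p × D = 2.03×10^6 × 0.913 = 1.85×10^6 J/(m²·K).
Required heat per unit area: Q = C ΔT = 1.85×10^6 × 7.19 = 1.33×10^7 J/m².
Flux F = Q / Δt = 1.33×10^7 / 1.03×10^5 s = 129 W/m².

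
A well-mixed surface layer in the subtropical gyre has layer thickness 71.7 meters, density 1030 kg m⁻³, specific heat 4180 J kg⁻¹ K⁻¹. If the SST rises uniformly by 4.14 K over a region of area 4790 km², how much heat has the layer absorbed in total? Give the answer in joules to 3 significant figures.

6.12×10^18 J

Areal heat capacity C = ρ c_p D = 1030 × 4180 × 71.7 = 3.09×10^8 J/(m^2 K).
Heat per unit area: q = C ΔT = 3.09×10^8 × 4.14 = 1.28×10^9 J/m².
Total heat: Q = q × A = 1.28×10^9 × (4790 × 10⁶ m²) = 6.12×10^18 J.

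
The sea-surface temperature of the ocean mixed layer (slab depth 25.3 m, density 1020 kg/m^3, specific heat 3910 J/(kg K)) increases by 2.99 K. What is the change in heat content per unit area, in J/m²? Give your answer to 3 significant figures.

3.02×10^8

Areal heat capacity C = ρ c_p D = 1020 × 3910 × 25.3 = 1.01×10^8 J/(m^2 K).
ΔQ = C ΔT = 1.01×10^8 × 2.99 = 3.02×10^8 J/m².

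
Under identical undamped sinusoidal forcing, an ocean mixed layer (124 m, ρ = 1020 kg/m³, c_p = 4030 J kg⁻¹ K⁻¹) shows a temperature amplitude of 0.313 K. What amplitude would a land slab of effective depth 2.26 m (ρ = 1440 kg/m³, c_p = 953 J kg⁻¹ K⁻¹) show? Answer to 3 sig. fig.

51.4 K

C_ocean = 5.10×10^8 J/(m²·K); C_land = 3.10×10^6 J/(m²·K).
A ∝ 1/C ⇒ A_land = A_ocean × C_ocean/C_land = 0.313 × 164 = 51.4 K.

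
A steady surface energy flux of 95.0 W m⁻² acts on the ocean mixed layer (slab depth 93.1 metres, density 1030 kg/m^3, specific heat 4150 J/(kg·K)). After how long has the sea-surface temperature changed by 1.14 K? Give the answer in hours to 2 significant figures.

1300 hours

Areal heat capacity C = ρ c_p D = 1030 × 4150 × 93.1 = 3.98×10^8 J/(m²·K).
Time required: Δt = C ΔT / F = 3.98×10^8 × 1.14 / 95.0 = 4.78×10^6 s.
In hours: 4.78×10^6 s / (3600 s/hour) = 1330 hours.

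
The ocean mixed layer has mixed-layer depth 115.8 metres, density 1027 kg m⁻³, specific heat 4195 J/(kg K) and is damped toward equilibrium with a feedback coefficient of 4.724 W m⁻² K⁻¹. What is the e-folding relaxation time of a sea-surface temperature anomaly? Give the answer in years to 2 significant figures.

3.3 years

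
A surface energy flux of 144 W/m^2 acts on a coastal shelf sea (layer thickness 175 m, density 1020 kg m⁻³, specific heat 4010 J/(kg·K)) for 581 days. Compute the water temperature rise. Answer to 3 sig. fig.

10.1 K

Areal heat capacity C = ρ c_p D = 1020 × 4010 × 175 = 7.16×10^8 J/(m^2 K).
Net heat input Q = F Δt = 144 × (581 days × 86400 s/day) = 7.23×10^9 J/m².
ΔT = Q / C = 7.23×10^9 / 7.16×10^8 = 10.1 K.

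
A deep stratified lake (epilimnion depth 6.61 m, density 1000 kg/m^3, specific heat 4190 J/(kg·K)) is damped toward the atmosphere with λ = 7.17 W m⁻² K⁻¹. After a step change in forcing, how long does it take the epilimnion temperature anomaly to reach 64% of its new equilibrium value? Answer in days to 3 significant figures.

45.7 days

Areal heat capacity C = ρ c_p D = 1000 × 4190 × 6.61 = 2.77×10^7 J/(m²·K).
τ = C / λ = 2.77×10^7 / 7.17 = 3.86×10^6 s.
Fraction reached: 1 − e^(−t/τ) = 0.64 ⇒ t = −τ ln(1 − 0.64) = τ × 1.02.
t = 3.95×10^6 s = 45.7 days.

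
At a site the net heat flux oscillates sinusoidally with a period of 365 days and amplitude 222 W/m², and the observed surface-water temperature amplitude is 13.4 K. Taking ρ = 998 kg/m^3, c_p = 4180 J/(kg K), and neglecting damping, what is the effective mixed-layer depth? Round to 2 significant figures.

20 m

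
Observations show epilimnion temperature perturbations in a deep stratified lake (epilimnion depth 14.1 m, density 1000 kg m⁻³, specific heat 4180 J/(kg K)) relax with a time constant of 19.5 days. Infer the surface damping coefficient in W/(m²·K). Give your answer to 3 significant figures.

35.0

Areal heat capacity C = ρ c_p D = 1000 × 4180 × 14.1 = 5.89×10^7 J/(m²·K).
τ = 19.5 days = 1.68×10^6 s.
λ = C / τ = 5.89×10^7 / 1.68×10^6 = 35.0 W/(m²·K).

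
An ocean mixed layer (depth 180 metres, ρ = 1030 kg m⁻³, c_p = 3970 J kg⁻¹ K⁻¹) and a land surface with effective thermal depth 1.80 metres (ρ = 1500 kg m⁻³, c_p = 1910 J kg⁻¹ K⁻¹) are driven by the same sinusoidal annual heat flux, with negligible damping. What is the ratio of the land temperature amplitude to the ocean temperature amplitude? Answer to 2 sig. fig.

C_ocean = 1030 × 3970 × 180 = 7.36×10^8 J/(m²·K).
C_land = 1500 × 1910 × 1.80 = 5.16×10^6 J/(m²·K).
Undamped amplitude ∝ 1/C, so A_land/A_ocean = C_ocean/C_land = 143.

140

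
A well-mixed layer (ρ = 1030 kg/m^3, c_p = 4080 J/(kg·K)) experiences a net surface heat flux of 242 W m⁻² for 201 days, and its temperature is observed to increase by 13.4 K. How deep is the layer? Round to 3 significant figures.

74.6 m

Heat input Q = F Δt = 242 × 1.74×10^7 s = 4.20×10^9 J/m².
Required areal heat capacity C = Q / ΔT = 3.14×10^8 J/(m²·K).
Depth D = C / (ρ c_p) = 3.14×10^8 / (1030 × 4080) = 74.6 m.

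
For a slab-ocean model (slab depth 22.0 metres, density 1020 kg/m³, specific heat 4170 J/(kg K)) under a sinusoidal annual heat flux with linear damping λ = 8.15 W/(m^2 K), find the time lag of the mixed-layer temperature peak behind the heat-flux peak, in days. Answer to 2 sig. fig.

67 days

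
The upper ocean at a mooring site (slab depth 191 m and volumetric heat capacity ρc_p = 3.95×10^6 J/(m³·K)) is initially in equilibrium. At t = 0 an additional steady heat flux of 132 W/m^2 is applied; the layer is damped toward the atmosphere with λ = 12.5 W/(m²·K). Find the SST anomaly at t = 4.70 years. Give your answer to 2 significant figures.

Areal heat capacity C = ρc_p × D = 3.95×10^6 × 191 = 7.54×10^8 J/(m^2 K).
τ = C / λ = 7.54×10^8 / 12.5 = 6.04×10^7 s.
Equilibrium anomaly ΔT_eq = F / λ = 132 / 12.5 = 10.6 K.
t = 4.70 years = 1.48×10^8 s, so t/τ = 2.46.
ΔT(t) = ΔT_eq (1 − e^(−t/τ)) = 10.6 × (1 − e^−2.46) = 9.66 K.

9.7 K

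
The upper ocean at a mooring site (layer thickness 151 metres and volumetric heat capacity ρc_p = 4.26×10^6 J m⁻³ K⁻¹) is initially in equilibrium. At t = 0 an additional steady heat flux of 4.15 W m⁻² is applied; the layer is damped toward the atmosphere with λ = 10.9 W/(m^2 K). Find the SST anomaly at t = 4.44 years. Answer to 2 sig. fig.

0.35 K

Areal heat capacity C = ρc_p × D = 4.26×10^6 × 151 = 6.43×10^8 J m⁻² K⁻¹.
τ = C / λ = 6.43×10^8 / 10.9 = 5.90×10^7 s.
Equilibrium anomaly ΔT_eq = F / λ = 4.15 / 10.9 = 0.381 K.
t = 4.44 years = 1.40×10^8 s, so t/τ = 2.37.
ΔT(t) = ΔT_eq (1 − e^(−t/τ)) = 0.381 × (1 − e^−2.37) = 0.345 K.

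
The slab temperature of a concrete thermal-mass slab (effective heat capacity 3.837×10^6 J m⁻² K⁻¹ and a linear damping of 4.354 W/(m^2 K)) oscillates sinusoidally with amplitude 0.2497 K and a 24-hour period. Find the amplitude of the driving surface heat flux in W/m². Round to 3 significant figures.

Areal heat capacity C = 3.837×10^6 J m⁻² K⁻¹ (given).
ω = 2π / 86400 s = 7.27×10^-5 s⁻¹.
√((Cω)² + λ²) = √((279)² + 4.354²) = 279 W/(m²·K).
F₀ = A × √((Cω)²+λ²) = 0.2497 × 279 = 69.7 W/m².

69.7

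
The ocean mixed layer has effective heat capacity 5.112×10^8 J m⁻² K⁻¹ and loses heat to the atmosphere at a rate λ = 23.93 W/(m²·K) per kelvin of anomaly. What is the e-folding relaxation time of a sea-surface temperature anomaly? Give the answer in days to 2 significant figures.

Areal heat capacity C = 5.112×10^8 J m⁻² K⁻¹ (given).
Relaxation time τ = C / λ = 5.11×10^8 / 23.93 = 2.14×10^7 s.
In days: 2.14×10^7 s / (86400 s/day) = 247 days.

250 days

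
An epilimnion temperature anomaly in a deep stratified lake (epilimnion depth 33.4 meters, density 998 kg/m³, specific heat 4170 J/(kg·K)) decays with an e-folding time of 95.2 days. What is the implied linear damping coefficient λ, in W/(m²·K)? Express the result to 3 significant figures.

16.9

Areal heat capacity C = ρ c_p D = 998 × 4170 × 33.4 = 1.39×10^8 J/(m^2 K).
τ = 95.2 days = 8.23×10^6 s.
λ = C / τ = 1.39×10^8 / 8.23×10^6 = 16.9 W/(m²·K).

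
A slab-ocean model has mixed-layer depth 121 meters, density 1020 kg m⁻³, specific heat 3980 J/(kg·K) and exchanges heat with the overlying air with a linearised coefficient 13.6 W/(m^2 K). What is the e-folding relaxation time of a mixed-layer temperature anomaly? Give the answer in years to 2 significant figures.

1.1 years

Areal heat capacity C = ρ c_p D = 1020 × 3980 × 121 = 4.91×10^8 J/(m²·K).
Relaxation time τ = C / λ = 4.91×10^8 / 13.6 = 3.61×10^7 s.
In years: 3.61×10^7 s / (3.156×10^7 s/year) = 1.14 years.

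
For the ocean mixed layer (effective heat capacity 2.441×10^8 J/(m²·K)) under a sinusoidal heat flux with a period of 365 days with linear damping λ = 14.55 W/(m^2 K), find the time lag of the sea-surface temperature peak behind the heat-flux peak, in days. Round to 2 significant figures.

Areal heat capacity C = 2.441×10^8 J/(m²·K) (given).
ω = 2π / 3.15×10^7 s = 1.99×10^-7 s⁻¹.
Phase lag φ = arctan(Cω/λ) = arctan(48.6/14.55) = 1.28 rad.
Time lag = φ / ω = 1.28 / 1.99×10^-7 = 6.42×10^6 s = 74.4 days.

74 days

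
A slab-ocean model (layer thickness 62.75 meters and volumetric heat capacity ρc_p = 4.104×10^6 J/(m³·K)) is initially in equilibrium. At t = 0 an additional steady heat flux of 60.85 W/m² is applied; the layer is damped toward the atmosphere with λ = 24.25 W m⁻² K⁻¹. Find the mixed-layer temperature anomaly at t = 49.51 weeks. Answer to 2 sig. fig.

2.4 K

Areal heat capacity C = ρc_p × D = 4.104×10^6 × 62.75 = 2.58×10^8 J m⁻² K⁻¹.
τ = C / λ = 2.58×10^8 / 24.25 = 1.06×10^7 s.
Equilibrium anomaly ΔT_eq = F / λ = 60.85 / 24.25 = 2.51 K.
t = 49.51 weeks = 2.99×10^7 s, so t/τ = 2.82.
ΔT(t) = ΔT_eq (1 − e^(−t/τ)) = 2.51 × (1 − e^−2.82) = 2.36 K.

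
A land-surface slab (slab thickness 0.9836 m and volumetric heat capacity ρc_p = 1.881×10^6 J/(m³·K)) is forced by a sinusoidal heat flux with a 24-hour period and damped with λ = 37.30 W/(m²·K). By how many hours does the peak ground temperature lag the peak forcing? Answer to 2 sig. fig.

5.0 hours

Areal heat capacity C = ρc_p × D = 1.881×10^6 × 0.9836 = 1.85×10^6 J/(m^2 K).
ω = 2π / 86400 s = 7.27×10^-5 s⁻¹.
Phase lag φ = arctan(Cω/λ) = arctan(135/37.30) = 1.30 rad.
Time lag = φ / ω = 1.30 / 7.27×10^-5 = 17900 s = 4.97 hours.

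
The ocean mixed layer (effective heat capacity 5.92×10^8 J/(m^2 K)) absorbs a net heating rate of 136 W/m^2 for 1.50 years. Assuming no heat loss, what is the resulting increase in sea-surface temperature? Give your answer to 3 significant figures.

10.9 K

Areal heat capacity C = 5.92×10^8 J/(m^2 K) (given).
Net heat input Q = F Δt = 136 × (1.50 years × 3.156×10^7 s/year) = 6.44×10^9 J/m².
ΔT = Q / C = 6.44×10^9 / 5.92×10^8 = 10.9 K.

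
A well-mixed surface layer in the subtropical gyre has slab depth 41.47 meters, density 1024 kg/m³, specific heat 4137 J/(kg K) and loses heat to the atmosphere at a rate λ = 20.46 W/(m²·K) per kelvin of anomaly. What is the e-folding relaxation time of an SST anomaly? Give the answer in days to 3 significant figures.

Areal heat capacity C = ρ c_p D = 1024 × 4137 × 41.47 = 1.76×10^8 J m⁻² K⁻¹.
Relaxation time τ = C / λ = 1.76×10^8 / 20.46 = 8.59×10^6 s.
In days: 8.59×10^6 s / (86400 s/day) = 99.4 days.

99.4 days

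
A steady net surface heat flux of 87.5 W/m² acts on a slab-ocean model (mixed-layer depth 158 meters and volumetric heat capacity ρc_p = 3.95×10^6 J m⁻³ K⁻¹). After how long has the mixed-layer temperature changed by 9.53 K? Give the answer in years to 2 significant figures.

Areal heat capacity C = ρc_p × D = 3.95×10^6 × 158 = 6.24×10^8 J/(m^2 K).
Time required: Δt = C ΔT / F = 6.24×10^8 × 9.53 / 87.5 = 6.80×10^7 s.
In years: 6.80×10^7 s / (3.156×10^7 s/year) = 2.15 years.

2.2 years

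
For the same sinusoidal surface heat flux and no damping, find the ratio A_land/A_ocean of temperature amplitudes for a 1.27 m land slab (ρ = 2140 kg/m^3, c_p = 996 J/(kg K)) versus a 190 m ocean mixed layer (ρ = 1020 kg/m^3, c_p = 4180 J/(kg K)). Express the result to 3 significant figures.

299

C_ocean = 1020 × 4180 × 190 = 8.10×10^8 J/(m²·K).
C_land = 2140 × 996 × 1.27 = 2.71×10^6 J/(m²·K).
Undamped amplitude ∝ 1/C, so A_land/A_ocean = C_ocean/C_land = 299.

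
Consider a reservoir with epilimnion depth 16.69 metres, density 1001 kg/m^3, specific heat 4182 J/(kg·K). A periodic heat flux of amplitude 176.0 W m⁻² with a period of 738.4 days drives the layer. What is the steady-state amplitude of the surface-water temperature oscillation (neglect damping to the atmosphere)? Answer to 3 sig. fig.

Areal heat capacity C = ρ c_p D = 1001 × 4182 × 16.69 = 6.99×10^7 J/(m^2 K).
Angular frequency ω = 2π / T = 2π / 6.38×10^7 s = 9.85×10^-8 s⁻¹.
Cω = 6.99×10^7 × 9.85×10^-8 = 6.88 W/(m²·K).
Amplitude A = F₀ / (Cω) = 176.0 / 6.88 = 25.6 K.

25.6 K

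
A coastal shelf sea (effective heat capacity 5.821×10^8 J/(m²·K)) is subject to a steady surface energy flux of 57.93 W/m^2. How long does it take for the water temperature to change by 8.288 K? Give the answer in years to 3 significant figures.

2.64 years

Areal heat capacity C = 5.821×10^8 J/(m²·K) (given).
Time required: Δt = C ΔT / F = 5.82×10^8 × 8.288 / 57.93 = 8.33×10^7 s.
In years: 8.33×10^7 s / (3.156×10^7 s/year) = 2.64 years.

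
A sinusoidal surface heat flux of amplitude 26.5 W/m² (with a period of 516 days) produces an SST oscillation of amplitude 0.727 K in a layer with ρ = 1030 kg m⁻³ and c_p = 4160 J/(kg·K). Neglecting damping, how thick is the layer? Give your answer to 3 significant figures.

ω = 2π / 4.46×10^7 s = 1.41×10^-7 s⁻¹.
Required C = F₀ / (A ω) = 26.5 / (0.727 × 1.41×10^-7) = 2.59×10^8 J/(m²·K).
D = C / (ρ c_p) = 2.59×10^8 / (1030 × 4160) = 60.4 m.

60.4 m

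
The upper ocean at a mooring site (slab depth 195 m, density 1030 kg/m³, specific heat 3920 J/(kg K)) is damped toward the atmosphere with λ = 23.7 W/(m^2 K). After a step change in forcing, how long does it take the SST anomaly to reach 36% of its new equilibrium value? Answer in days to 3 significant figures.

Areal heat capacity C = ρ c_p D = 1030 × 3920 × 195 = 7.87×10^8 J/(m²·K).
τ = C / λ = 7.87×10^8 / 23.7 = 3.32×10^7 s.
Fraction reached: 1 − e^(−t/τ) = 0.36 ⇒ t = −τ ln(1 − 0.36) = τ × 0.446.
t = 1.48×10^7 s = 172 days.

172 days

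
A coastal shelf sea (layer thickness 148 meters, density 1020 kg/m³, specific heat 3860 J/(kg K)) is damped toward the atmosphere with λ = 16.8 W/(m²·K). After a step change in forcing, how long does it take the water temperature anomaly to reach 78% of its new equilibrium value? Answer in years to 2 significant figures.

1.7 years

Areal heat capacity C = ρ c_p D = 1020 × 3860 × 148 = 5.83×10^8 J/(m^2 K).
τ = C / λ = 5.83×10^8 / 16.8 = 3.47×10^7 s.
Fraction reached: 1 − e^(−t/τ) = 0.78 ⇒ t = −τ ln(1 − 0.78) = τ × 1.51.
t = 5.25×10^7 s = 1.66 years.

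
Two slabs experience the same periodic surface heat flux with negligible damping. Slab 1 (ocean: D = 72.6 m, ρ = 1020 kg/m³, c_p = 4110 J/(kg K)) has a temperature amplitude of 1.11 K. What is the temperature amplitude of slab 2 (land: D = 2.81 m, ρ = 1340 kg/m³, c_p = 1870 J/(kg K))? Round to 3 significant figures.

48.0 K

C_ocean = 3.04×10^8 J/(m²·K); C_land = 7.04×10^6 J/(m²·K).
A ∝ 1/C ⇒ A_land = A_ocean × C_ocean/C_land = 1.11 × 43.2 = 48.0 K.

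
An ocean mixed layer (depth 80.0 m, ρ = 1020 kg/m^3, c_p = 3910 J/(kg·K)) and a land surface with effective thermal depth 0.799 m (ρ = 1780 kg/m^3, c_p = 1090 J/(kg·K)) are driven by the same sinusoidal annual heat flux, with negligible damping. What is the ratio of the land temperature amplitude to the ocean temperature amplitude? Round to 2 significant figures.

210

C_ocean = 1020 × 3910 × 80.0 = 3.19×10^8 J/(m²·K).
C_land = 1780 × 1090 × 0.799 = 1.55×10^6 J/(m²·K).
Undamped amplitude ∝ 1/C, so A_land/A_ocean = C_ocean/C_land = 206.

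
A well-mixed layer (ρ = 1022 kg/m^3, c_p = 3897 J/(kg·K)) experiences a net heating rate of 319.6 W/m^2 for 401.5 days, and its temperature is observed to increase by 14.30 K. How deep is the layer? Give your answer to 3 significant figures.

Heat input Q = F Δt = 319.6 × 3.47×10^7 s = 1.11×10^10 J/m².
Required areal heat capacity C = Q / ΔT = 7.75×10^8 J/(m²·K).
Depth D = C / (ρ c_p) = 7.75×10^8 / (1022 × 3897) = 195 m.

195 m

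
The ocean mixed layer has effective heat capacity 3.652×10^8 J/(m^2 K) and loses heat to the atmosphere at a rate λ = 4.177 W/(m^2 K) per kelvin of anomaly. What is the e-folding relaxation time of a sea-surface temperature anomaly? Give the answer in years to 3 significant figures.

Areal heat capacity C = 3.652×10^8 J/(m^2 K) (given).
Relaxation time τ = C / λ = 3.65×10^8 / 4.177 = 8.74×10^7 s.
In years: 8.74×10^7 s / (3.156×10^7 s/year) = 2.77 years.

2.77 years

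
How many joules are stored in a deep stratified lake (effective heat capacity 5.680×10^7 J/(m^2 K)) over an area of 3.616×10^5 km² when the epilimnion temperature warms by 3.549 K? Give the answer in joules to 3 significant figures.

7.29×10^19 J

Areal heat capacity C = 5.680×10^7 J/(m^2 K) (given).
Heat per unit area: q = C ΔT = 5.68×10^7 × 3.549 = 2.02×10^8 J/m².
Total heat: Q = q × A = 2.02×10^8 × (3.616×10^5 × 10⁶ m²) = 7.29×10^19 J.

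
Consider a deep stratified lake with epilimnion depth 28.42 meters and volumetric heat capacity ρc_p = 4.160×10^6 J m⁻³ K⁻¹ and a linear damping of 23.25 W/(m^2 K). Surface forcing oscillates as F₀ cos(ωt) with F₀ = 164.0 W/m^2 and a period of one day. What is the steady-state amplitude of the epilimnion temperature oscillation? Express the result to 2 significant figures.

Areal heat capacity C = ρc_p × D = 4.160×10^6 × 28.42 = 1.18×10^8 J/(m²·K).
Angular frequency ω = 2π / T = 2π / 86400 s = 7.27×10^-5 s⁻¹.
√((Cω)² + λ²) = √((8600)² + 23.25²) = 8600 W/(m²·K).
Amplitude A = F₀ / √((Cω)²+λ²) = 164.0 / 8600 = 0.0191 K.

0.019 K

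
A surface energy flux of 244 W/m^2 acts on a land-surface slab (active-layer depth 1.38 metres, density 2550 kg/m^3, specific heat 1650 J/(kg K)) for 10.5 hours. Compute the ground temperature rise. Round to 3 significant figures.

1.59 K

Areal heat capacity C = ρ c_p D = 2550 × 1650 × 1.38 = 5.81×10^6 J/(m²·K).
Net heat input Q = F Δt = 244 × (10.5 hours × 3600 s/hour) = 9.22×10^6 J/m².
ΔT = Q / C = 9.22×10^6 / 5.81×10^6 = 1.59 K.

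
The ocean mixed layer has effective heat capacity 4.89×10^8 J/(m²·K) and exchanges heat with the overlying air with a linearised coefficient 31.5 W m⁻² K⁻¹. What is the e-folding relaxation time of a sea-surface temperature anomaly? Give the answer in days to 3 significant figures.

180 days

Areal heat capacity C = 4.89×10^8 J/(m²·K) (given).
Relaxation time τ = C / λ = 4.89×10^8 / 31.5 = 1.55×10^7 s.
In days: 1.55×10^7 s / (86400 s/day) = 180 days.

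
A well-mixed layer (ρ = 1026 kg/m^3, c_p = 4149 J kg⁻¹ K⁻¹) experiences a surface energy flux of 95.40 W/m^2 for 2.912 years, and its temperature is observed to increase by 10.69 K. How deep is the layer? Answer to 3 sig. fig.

193 m

Heat input Q = F Δt = 95.40 × 9.19×10^7 s = 8.77×10^9 J/m².
Required areal heat capacity C = Q / ΔT = 8.20×10^8 J/(m²·K).
Depth D = C / (ρ c_p) = 8.20×10^8 / (1026 × 4149) = 193 m.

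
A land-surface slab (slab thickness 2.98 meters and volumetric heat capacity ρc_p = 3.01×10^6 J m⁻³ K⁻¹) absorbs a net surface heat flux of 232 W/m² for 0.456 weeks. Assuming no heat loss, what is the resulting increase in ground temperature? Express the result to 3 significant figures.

Areal heat capacity C = ρc_p × D = 3.01×10^6 × 2.98 = 8.97×10^6 J/(m²·K).
Net heat input Q = F Δt = 232 × (0.456 weeks × 6.048×10^5 s/week) = 6.40×10^7 J/m².
ΔT = Q / C = 6.40×10^7 / 8.97×10^6 = 7.13 K.

7.13 K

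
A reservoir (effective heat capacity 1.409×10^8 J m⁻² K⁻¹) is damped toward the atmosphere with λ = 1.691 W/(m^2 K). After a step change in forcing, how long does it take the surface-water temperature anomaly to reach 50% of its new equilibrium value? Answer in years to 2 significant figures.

1.8 years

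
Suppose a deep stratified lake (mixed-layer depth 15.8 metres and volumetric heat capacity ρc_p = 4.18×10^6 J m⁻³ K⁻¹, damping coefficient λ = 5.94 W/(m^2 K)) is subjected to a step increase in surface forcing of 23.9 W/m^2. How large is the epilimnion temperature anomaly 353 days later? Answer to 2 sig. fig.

Areal heat capacity C = ρc_p × D = 4.18×10^6 × 15.8 = 6.60×10^7 J/(m^2 K).
τ = C / λ = 6.60×10^7 / 5.94 = 1.11×10^7 s.
Equilibrium anomaly ΔT_eq = F / λ = 23.9 / 5.94 = 4.02 K.
t = 353 days = 3.05×10^7 s, so t/τ = 2.74.
ΔT(t) = ΔT_eq (1 − e^(−t/τ)) = 4.02 × (1 − e^−2.74) = 3.76 K.

3.8 K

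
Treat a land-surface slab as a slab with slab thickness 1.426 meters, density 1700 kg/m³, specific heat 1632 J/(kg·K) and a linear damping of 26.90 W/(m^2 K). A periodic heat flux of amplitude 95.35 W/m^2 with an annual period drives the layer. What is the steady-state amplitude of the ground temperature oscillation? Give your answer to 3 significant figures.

Areal heat capacity C = ρ c_p D = 1700 × 1632 × 1.426 = 3.96×10^6 J/(m^2 K).
Angular frequency ω = 2π / T = 2π / 3.15×10^7 s = 1.99×10^-7 s⁻¹.
√((Cω)² + λ²) = √((0.788)² + 26.90²) = 26.9 W/(m²·K).
Amplitude A = F₀ / √((Cω)²+λ²) = 95.35 / 26.9 = 3.54 K.

3.54 K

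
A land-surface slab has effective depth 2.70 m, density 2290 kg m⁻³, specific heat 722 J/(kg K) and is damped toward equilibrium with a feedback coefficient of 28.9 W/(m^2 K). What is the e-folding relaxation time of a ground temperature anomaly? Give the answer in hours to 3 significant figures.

Areal heat capacity C = ρ c_p D = 2290 × 722 × 2.70 = 4.46×10^6 J m⁻² K⁻¹.
Relaxation time τ = C / λ = 4.46×10^6 / 28.9 = 1.54×10^5 s.
In hours: 1.54×10^5 s / (3600 s/hour) = 42.9 hours.

42.9 hours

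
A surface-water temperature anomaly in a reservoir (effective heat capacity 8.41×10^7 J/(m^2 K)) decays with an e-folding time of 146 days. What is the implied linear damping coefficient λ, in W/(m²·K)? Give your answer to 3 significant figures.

Areal heat capacity C = 8.41×10^7 J/(m^2 K) (given).
τ = 146 days = 1.26×10^7 s.
λ = C / τ = 8.41×10^7 / 1.26×10^7 = 6.67 W/(m²·K).

6.67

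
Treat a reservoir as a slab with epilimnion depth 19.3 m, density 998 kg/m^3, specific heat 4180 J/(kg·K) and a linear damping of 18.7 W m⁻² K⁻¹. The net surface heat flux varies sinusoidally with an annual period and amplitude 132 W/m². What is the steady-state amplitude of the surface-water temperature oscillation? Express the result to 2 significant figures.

Areal heat capacity C = ρ c_p D = 998 × 4180 × 19.3 = 8.05×10^7 J/(m^2 K).
Angular frequency ω = 2π / T = 2π / 3.15×10^7 s = 1.99×10^-7 s⁻¹.
√((Cω)² + λ²) = √((16.0)² + 18.7²) = 24.6 W/(m²·K).
Amplitude A = F₀ / √((Cω)²+λ²) = 132 / 24.6 = 5.36 K.

5.4 K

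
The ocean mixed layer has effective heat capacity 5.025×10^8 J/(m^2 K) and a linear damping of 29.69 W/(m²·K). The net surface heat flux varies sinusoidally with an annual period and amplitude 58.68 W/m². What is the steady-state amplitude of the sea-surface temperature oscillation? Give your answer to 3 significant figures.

Areal heat capacity C = 5.025×10^8 J/(m^2 K) (given).
Angular frequency ω = 2π / T = 2π / 3.15×10^7 s = 1.99×10^-7 s⁻¹.
√((Cω)² + λ²) = √((100)² + 29.69²) = 104 W/(m²·K).
Amplitude A = F₀ / √((Cω)²+λ²) = 58.68 / 104 = 0.562 K.

0.562 K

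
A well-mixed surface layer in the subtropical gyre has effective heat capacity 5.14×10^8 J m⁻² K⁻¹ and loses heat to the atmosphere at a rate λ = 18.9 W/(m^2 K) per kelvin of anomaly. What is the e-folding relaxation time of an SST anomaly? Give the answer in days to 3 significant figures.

Areal heat capacity C = 5.14×10^8 J m⁻² K⁻¹ (given).
Relaxation time τ = C / λ = 5.14×10^8 / 18.9 = 2.72×10^7 s.
In days: 2.72×10^7 s / (86400 s/day) = 315 days.

315 days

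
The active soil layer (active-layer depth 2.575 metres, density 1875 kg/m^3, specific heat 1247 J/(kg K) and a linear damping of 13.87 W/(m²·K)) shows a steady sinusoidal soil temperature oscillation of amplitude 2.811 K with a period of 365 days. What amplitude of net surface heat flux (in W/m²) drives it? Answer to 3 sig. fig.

39.1

Areal heat capacity C = ρ c_p D = 1875 × 1247 × 2.575 = 6.02×10^6 J m⁻² K⁻¹.
ω = 2π / 3.15×10^7 s = 1.99×10^-7 s⁻¹.
√((Cω)² + λ²) = √((1.20)² + 13.87²) = 13.9 W/(m²·K).
F₀ = A × √((Cω)²+λ²) = 2.811 × 13.9 = 39.1 W/m².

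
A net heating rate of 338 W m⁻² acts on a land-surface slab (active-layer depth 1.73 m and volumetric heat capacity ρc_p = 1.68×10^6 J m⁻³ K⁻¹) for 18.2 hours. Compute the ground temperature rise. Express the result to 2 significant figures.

7.6 K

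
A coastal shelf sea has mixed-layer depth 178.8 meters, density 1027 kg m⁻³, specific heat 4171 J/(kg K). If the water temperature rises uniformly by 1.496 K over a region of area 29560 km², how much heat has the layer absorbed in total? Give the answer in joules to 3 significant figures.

3.39×10^19 J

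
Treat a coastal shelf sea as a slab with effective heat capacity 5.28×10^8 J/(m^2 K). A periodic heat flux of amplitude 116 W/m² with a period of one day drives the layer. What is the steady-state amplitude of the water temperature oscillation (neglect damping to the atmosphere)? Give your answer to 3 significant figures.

Areal heat capacity C = 5.28×10^8 J/(m^2 K) (given).
Angular frequency ω = 2π / T = 2π / 86400 s = 7.27×10^-5 s⁻¹.
Cω = 5.28×10^8 × 7.27×10^-5 = 38400 W/(m²·K).
Amplitude A = F₀ / (Cω) = 116 / 38400 = 0.00302 K.

0.00302 K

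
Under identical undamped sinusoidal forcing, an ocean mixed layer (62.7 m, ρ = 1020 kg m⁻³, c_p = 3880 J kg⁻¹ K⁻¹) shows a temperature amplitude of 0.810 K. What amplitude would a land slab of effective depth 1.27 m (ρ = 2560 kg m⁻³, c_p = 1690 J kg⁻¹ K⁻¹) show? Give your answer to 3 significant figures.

36.6 K

C_ocean = 2.48×10^8 J/(m²·K); C_land = 5.49×10^6 J/(m²·K).
A ∝ 1/C ⇒ A_land = A_ocean × C_ocean/C_land = 0.810 × 45.2 = 36.6 K.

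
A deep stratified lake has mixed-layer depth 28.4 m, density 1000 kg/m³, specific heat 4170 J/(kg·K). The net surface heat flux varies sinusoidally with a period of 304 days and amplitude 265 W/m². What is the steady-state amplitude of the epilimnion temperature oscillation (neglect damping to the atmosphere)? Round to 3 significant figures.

Areal heat capacity C = ρ c_p D = 1000 × 4170 × 28.4 = 1.18×10^8 J m⁻² K⁻¹.
Angular frequency ω = 2π / T = 2π / 2.63×10^7 s = 2.39×10^-7 s⁻¹.
Cω = 1.18×10^8 × 2.39×10^-7 = 28.3 W/(m²·K).
Amplitude A = F₀ / (Cω) = 265 / 28.3 = 9.35 K.

9.35 K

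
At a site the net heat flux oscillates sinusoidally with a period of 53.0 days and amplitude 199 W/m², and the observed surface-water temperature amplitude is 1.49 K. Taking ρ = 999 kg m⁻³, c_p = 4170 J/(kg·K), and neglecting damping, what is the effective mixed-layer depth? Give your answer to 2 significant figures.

ω = 2π / 4.58×10^6 s = 1.37×10^-6 s⁻¹.
Required C = F₀ / (A ω) = 199 / (1.49 × 1.37×10^-6) = 9.73×10^7 J/(m²·K).
D = C / (ρ c_p) = 9.73×10^7 / (999 × 4170) = 23.4 m.

23 m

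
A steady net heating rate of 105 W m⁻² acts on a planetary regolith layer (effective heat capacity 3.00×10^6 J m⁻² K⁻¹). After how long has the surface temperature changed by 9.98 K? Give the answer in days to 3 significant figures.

3.30 days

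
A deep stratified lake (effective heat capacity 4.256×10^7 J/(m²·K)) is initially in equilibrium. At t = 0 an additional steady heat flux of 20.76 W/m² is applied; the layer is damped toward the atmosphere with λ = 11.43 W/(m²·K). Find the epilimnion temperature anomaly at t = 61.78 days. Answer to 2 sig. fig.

1.4 K

Areal heat capacity C = 4.256×10^7 J/(m²·K) (given).
τ = C / λ = 4.26×10^7 / 11.43 = 3.72×10^6 s.
Equilibrium anomaly ΔT_eq = F / λ = 20.76 / 11.43 = 1.82 K.
t = 61.78 days = 5.34×10^6 s, so t/τ = 1.43.
ΔT(t) = ΔT_eq (1 − e^(−t/τ)) = 1.82 × (1 − e^−1.43) = 1.38 K.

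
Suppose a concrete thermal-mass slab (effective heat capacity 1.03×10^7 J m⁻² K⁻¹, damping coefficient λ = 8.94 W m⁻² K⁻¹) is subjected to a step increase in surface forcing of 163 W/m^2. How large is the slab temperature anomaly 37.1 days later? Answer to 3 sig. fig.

17.1 K

Areal heat capacity C = 1.03×10^7 J m⁻² K⁻¹ (given).
τ = C / λ = 1.03×10^7 / 8.94 = 1.15×10^6 s.
Equilibrium anomaly ΔT_eq = F / λ = 163 / 8.94 = 18.2 K.
t = 37.1 days = 3.21×10^6 s, so t/τ = 2.78.
ΔT(t) = ΔT_eq (1 − e^(−t/τ)) = 18.2 × (1 − e^−2.78) = 17.1 K.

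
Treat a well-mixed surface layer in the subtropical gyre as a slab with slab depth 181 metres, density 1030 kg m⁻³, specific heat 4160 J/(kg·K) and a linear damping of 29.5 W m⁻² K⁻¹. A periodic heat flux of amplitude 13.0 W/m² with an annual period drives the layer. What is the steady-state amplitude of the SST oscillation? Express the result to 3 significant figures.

Areal heat capacity C = ρ c_p D = 1030 × 4160 × 181 = 7.76×10^8 J/(m²·K).
Angular frequency ω = 2π / T = 2π / 3.15×10^7 s = 1.99×10^-7 s⁻¹.
√((Cω)² + λ²) = √((155)² + 29.5²) = 157 W/(m²·K).
Amplitude A = F₀ / √((Cω)²+λ²) = 13.0 / 157 = 0.0826 K.

0.0826 K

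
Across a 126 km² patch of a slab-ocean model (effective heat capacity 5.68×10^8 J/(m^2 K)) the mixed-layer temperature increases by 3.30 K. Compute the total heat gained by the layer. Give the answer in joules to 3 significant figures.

Areal heat capacity C = 5.68×10^8 J/(m^2 K) (given).
Heat per unit area: q = C ΔT = 5.68×10^8 × 3.30 = 1.87×10^9 J/m².
Total heat: Q = q × A = 1.87×10^9 × (126 × 10⁶ m²) = 2.36×10^17 J.

2.36×10^17 J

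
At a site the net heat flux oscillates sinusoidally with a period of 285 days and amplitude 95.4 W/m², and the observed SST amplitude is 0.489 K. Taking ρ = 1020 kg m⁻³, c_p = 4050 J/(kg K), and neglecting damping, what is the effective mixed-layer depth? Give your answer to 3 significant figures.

185 m

ω = 2π / 2.46×10^7 s = 2.55×10^-7 s⁻¹.
Required C = F₀ / (A ω) = 95.4 / (0.489 × 2.55×10^-7) = 7.65×10^8 J/(m²·K).
D = C / (ρ c_p) = 7.65×10^8 / (1020 × 4050) = 185 m.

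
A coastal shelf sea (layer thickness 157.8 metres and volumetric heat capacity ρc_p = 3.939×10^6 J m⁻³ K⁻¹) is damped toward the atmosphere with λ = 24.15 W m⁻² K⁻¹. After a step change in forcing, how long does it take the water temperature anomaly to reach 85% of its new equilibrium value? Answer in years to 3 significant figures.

1.55 years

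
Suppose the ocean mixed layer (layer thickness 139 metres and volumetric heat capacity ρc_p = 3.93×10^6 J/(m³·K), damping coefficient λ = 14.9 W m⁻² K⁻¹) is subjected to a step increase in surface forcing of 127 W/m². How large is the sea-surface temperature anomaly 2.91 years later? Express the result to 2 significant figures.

7.8 K

Areal heat capacity C = ρc_p × D = 3.93×10^6 × 139 = 5.46×10^8 J m⁻² K⁻¹.
τ = C / λ = 5.46×10^8 / 14.9 = 3.67×10^7 s.
Equilibrium anomaly ΔT_eq = F / λ = 127 / 14.9 = 8.52 K.
t = 2.91 years = 9.18×10^7 s, so t/τ = 2.50.
ΔT(t) = ΔT_eq (1 − e^(−t/τ)) = 8.52 × (1 − e^−2.50) = 7.83 K.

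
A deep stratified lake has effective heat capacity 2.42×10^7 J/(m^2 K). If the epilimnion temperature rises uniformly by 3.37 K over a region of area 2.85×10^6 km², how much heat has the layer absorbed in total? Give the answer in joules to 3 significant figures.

2.32×10^20 J

Areal heat capacity C = 2.42×10^7 J/(m^2 K) (given).
Heat per unit area: q = C ΔT = 2.42×10^7 × 3.37 = 8.16×10^7 J/m².
Total heat: Q = q × A = 8.16×10^7 × (2.85×10^6 × 10⁶ m²) = 2.32×10^20 J.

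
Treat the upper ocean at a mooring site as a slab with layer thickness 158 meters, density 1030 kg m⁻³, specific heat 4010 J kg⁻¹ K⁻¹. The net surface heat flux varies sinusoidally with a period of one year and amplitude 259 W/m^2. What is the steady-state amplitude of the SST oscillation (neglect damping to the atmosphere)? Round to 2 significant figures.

Areal heat capacity C = ρ c_p D = 1030 × 4010 × 158 = 6.53×10^8 J/(m²·K).
Angular frequency ω = 2π / T = 2π / 3.15×10^7 s = 1.99×10^-7 s⁻¹.
Cω = 6.53×10^8 × 1.99×10^-7 = 130 W/(m²·K).
Amplitude A = F₀ / (Cω) = 259 / 130 = 1.99 K.

2.0 K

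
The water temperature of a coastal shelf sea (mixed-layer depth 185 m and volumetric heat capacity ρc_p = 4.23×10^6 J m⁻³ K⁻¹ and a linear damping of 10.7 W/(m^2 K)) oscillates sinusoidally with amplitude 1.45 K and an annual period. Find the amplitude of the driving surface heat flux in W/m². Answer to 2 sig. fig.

230

Areal heat capacity C = ρc_p × D = 4.23×10^6 × 185 = 7.83×10^8 J/(m^2 K).
ω = 2π / 3.15×10^7 s = 1.99×10^-7 s⁻¹.
√((Cω)² + λ²) = √((156)² + 10.7²) = 156 W/(m²·K).
F₀ = A × √((Cω)²+λ²) = 1.45 × 156 = 227 W/m².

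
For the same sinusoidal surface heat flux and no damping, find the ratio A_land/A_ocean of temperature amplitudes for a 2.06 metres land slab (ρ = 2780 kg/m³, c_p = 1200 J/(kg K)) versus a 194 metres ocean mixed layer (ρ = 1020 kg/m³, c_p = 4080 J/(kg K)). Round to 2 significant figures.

C_ocean = 1020 × 4080 × 194 = 8.07×10^8 J/(m²·K).
C_land = 2780 × 1200 × 2.06 = 6.87×10^6 J/(m²·K).
Undamped amplitude ∝ 1/C, so A_land/A_ocean = C_ocean/C_land = 117.

120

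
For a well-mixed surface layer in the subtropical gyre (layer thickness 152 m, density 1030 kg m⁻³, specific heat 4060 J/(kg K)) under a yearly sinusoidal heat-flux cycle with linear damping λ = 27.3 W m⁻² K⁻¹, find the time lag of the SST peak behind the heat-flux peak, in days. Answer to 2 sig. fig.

Areal heat capacity C = ρ c_p D = 1030 × 4060 × 152 = 6.36×10^8 J m⁻² K⁻¹.
ω = 2π / 3.15×10^7 s = 1.99×10^-7 s⁻¹.
Phase lag φ = arctan(Cω/λ) = arctan(127/27.3) = 1.36 rad.
Time lag = φ / ω = 1.36 / 1.99×10^-7 = 6.82×10^6 s = 78.9 days.

79 days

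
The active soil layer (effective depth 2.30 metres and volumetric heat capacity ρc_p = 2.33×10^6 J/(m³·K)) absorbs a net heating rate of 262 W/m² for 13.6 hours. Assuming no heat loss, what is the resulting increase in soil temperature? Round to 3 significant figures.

2.39 K

Areal heat capacity C = ρc_p × D = 2.33×10^6 × 2.30 = 5.36×10^6 J/(m^2 K).
Net heat input Q = F Δt = 262 × (13.6 hours × 3600 s/hour) = 1.28×10^7 J/m².
ΔT = Q / C = 1.28×10^7 / 5.36×10^6 = 2.39 K.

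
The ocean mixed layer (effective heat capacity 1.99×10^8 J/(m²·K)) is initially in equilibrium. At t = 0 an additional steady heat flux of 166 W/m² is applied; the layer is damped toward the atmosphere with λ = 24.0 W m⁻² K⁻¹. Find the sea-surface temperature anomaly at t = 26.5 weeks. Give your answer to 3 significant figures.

5.92 K

Areal heat capacity C = 1.99×10^8 J/(m²·K) (given).
τ = C / λ = 1.99×10^8 / 24.0 = 8.29×10^6 s.
Equilibrium anomaly ΔT_eq = F / λ = 166 / 24.0 = 6.92 K.
t = 26.5 weeks = 1.60×10^7 s, so t/τ = 1.93.
ΔT(t) = ΔT_eq (1 − e^(−t/τ)) = 6.92 × (1 − e^−1.93) = 5.92 K.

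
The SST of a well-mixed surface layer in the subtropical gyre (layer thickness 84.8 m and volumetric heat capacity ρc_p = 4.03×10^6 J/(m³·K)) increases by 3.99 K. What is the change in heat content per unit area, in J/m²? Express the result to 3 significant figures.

Areal heat capacity C = ρc_p × D = 4.03×10^6 × 84.8 = 3.42×10^8 J/(m^2 K).
ΔQ = C ΔT = 3.42×10^8 × 3.99 = 1.36×10^9 J/m².

1.36×10^9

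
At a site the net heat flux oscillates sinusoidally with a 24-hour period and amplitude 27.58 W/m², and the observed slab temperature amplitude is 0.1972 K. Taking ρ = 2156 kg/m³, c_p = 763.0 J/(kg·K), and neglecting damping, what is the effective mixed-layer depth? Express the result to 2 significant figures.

1.2 m

ω = 2π / 86400 s = 7.27×10^-5 s⁻¹.
Required C = F₀ / (A ω) = 27.58 / (0.1972 × 7.27×10^-5) = 1.92×10^6 J/(m²·K).
D = C / (ρ c_p) = 1.92×10^6 / (2156 × 763.0) = 1.17 m.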